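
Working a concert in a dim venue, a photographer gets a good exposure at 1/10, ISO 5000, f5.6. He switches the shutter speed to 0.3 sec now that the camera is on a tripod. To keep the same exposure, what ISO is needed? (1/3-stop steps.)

Shutter speed: 1/10 → 1/8 → 1/6 → 1/5 → 1/4 → 0.3 — 1 2/3 stops longer (brighter).
Need 1 2/3 stops darker from the ISO: 5000 → 4000 → 3200 → 2500 → 2000 → 1600.

ISO 1600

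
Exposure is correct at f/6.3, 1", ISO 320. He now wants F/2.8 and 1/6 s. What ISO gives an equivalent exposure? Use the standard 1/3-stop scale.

ISO 400

Aperture: f/6.3 → f/5.6 → f/5 → f/4.5 → f/4 → f/3.5 → f/3.2 → f/2.8 — 2 1/3 stops opened up (brighter).
Shutter speed: 1 → 0.8 → 0.6 → 0.5 → 0.4 → 0.3 → 1/4 → 1/5 → 1/6 — 2 2/3 stops faster (darker).
Net change so far: 1/3 stop darker. Offset with the ISO: 320 → 400.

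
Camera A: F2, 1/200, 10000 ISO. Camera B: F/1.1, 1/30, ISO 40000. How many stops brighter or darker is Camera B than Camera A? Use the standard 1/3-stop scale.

6 1/3 stops brighter

Aperture: f/2 → f/1.8 → f/1.6 → f/1.4 → f/1.2 → f/1.1 — 1 2/3 stops opened up (brighter).
Shutter speed: 1/200 → 1/160 → 1/125 → 1/100 → 1/80 → 1/60 → 1/50 → 1/40 → 1/30 — 2 2/3 stops longer (brighter).
ISO: 10000 → 12800 → 16000 → 20000 → 25600 → 32000 → 40000 — 2 stops raised (brighter).
Net: +1 2/3 +2 2/3 +2 = +6 1/3 stops.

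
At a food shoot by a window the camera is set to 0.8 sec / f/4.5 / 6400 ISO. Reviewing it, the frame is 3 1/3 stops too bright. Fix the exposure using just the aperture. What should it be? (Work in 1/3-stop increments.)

f/14

Overexposed by 3 1/3 stops → need 3 1/3 stops darker.
Aperture: f/4.5 → f/5 → f/5.6 → f/6.3 → f/7.1 → f/8 → f/9 → f/10 → f/11 → f/13 → f/14.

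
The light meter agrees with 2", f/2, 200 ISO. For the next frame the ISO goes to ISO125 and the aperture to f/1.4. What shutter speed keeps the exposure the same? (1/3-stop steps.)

ISO: 200 → 160 → 125 — 2/3 stop lower (darker).
Aperture: f/2 → f/1.8 → f/1.6 → f/1.4 — 1 stop wider (brighter).
Net change so far: 1/3 stop brighter. Offset with the shutter speed: 2 → 1.6.

1.6 s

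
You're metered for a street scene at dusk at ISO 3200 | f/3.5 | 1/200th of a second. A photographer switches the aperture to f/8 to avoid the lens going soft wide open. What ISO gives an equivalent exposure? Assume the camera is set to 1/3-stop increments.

Aperture: f/3.5 → f/4 → f/4.5 → f/5 → f/5.6 → f/6.3 → f/7.1 → f/8 — 2 1/3 stops smaller aperture (darker).
Need 2 1/3 stops brighter from the ISO: 3200 → 4000 → 5000 → 6400 → 8000 → 10000 → 12800 → 16000.

ISO 16000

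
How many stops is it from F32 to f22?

f/32 → f/22 — count the steps: 1 stop.

1 stop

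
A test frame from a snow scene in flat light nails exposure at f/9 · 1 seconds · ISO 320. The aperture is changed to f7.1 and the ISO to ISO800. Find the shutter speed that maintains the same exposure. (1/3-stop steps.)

1/4s

Aperture: f/9 → f/8 → f/7.1 — 2/3 stop wider (brighter).
ISO: 320 → 400 → 500 → 640 → 800 — 1 1/3 stops higher (brighter).
Net change so far: 2 stops brighter. Offset with the shutter speed: 1 → 0.8 → 0.6 → 0.5 → 0.4 → 0.3 → 1/4.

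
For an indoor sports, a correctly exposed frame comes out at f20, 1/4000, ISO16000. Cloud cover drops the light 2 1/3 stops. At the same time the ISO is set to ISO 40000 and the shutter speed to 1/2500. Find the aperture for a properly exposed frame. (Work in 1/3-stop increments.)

f/18

Scene light: 2 1/3 stops darker.
ISO: 16000 → 20000 → 25600 → 32000 → 40000 — 1 1/3 stops raised (brighter).
Shutter speed: 1/4000 → 1/3200 → 1/2500 — 2/3 stop slower (brighter).
Net so far: 1/3 stop darker. Aperture: f/20 → f/18.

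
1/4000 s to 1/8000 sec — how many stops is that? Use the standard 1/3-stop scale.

1/4000 → 1/5000 → 1/6400 → 1/8000 — count the steps: 3 third-stops = 1 stop.

1 stop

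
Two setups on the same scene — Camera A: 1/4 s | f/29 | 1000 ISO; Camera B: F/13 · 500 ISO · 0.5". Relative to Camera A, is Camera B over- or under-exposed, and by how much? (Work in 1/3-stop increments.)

Aperture: f/29 → f/25 → f/22 → f/20 → f/18 → f/16 → f/14 → f/13 — 2 1/3 stops wider (brighter).
Shutter speed: 1/4 → 0.3 → 0.4 → 0.5 — 1 stop longer (brighter).
ISO: 1000 → 800 → 640 → 500 — 1 stop dropped (darker).
Net: +2 1/3 +1 −1 = +2 1/3 stops.

2 1/3 stops brighter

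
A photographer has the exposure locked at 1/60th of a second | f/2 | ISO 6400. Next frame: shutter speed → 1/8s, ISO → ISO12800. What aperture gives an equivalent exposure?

f/8

Shutter speed: 1/60 → 1/30 → 1/15 → 1/8 — 3 stops longer (brighter).
ISO: 6400 → 12800 — 1 stop raised (brighter).
Net change so far: 4 stops brighter. Offset with the aperture: f/2 → f/2.8 → f/4 → f/5.6 → f/8.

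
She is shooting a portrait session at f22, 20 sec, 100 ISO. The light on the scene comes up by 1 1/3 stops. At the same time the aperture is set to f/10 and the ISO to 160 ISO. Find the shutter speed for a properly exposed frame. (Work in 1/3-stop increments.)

Scene light: 1 1/3 stops brighter.
Aperture: f/22 → f/20 → f/18 → f/16 → f/14 → f/13 → f/11 → f/10 — 2 1/3 stops wider (brighter).
ISO: 100 → 125 → 160 — 2/3 stop raised (brighter).
Net so far: 4 1/3 stops brighter. Shutter speed: 20 → 15 → 13 → 10 → 8 → 6 → 5 → 4 → 3.2 → 2.5 → 2 → 1.6 → 1.3 → 1.

1 s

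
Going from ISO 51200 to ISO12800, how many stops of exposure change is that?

2 stops

51200 → 25600 → 12800 — count the steps: 2 stops.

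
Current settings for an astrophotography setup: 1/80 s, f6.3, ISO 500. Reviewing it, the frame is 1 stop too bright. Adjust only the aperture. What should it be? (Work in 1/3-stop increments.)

f/9

Overexposed by 1 stop → need 1 stop darker.
Aperture: f/6.3 → f/7.1 → f/8 → f/9.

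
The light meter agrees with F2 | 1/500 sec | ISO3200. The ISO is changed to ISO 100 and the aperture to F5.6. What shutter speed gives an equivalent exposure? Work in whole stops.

ISO: 3200 → 1600 → 800 → 400 → 200 → 100 — 5 stops dropped (darker).
Aperture: f/2 → f/2.8 → f/4 → f/5.6 — 3 stops narrower (darker).
Net change so far: 8 stops darker. Offset with the shutter speed: 1/500 → 1/250 → 1/125 → 1/60 → 1/30 → 1/15 → 1/8 → 1/4 → 1/2.

1/2s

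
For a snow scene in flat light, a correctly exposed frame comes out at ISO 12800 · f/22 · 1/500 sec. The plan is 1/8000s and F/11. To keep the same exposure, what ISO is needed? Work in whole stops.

Shutter speed: 1/500 → 1/1000 → 1/2000 → 1/4000 → 1/8000 — 4 stops shorter (darker).
Aperture: f/22 → f/16 → f/11 — 2 stops larger aperture (brighter).
Net change so far: 2 stops darker. Offset with the ISO: 12800 → 25600 → 51200.

ISO 51200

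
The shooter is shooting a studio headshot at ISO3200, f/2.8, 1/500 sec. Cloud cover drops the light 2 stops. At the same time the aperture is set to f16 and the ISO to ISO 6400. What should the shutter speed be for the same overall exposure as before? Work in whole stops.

Scene light: 2 stops darker.
Aperture: f/2.8 → f/4 → f/5.6 → f/8 → f/11 → f/16 — 5 stops stopped down (darker).
ISO: 3200 → 6400 — 1 stop higher (brighter).
Net so far: 6 stops darker. Shutter speed: 1/500 → 1/250 → 1/125 → 1/60 → 1/30 → 1/15 → 1/8.

1/8s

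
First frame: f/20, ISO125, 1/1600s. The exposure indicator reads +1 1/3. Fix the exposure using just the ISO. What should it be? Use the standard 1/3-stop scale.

Overexposed by 1 1/3 stops → need 1 1/3 stops darker.
ISO: 125 → 100 → 80 → 64 → 50.

ISO 50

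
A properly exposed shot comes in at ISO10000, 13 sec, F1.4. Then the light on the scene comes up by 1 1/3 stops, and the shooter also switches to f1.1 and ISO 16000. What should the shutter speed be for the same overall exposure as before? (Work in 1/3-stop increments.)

2 s

Scene light: 1 1/3 stops brighter.
Aperture: f/1.4 → f/1.2 → f/1.1 — 2/3 stop opened up (brighter).
ISO: 10000 → 12800 → 16000 — 2/3 stop higher (brighter).
Net so far: 2 2/3 stops brighter. Shutter speed: 13 → 10 → 8 → 6 → 5 → 4 → 3.2 → 2.5 → 2.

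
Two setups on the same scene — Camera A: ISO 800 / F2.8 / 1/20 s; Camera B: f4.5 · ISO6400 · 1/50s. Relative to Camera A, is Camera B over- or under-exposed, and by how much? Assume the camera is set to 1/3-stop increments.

1/3 stop brighter

Aperture: f/2.8 → f/3.2 → f/3.5 → f/4 → f/4.5 — 1 1/3 stops smaller aperture (darker).
Shutter speed: 1/20 → 1/25 → 1/30 → 1/40 → 1/50 — 1 1/3 stops faster (darker).
ISO: 800 → 1000 → 1250 → 1600 → 2000 → 2500 → 3200 → 4000 → 5000 → 6400 — 3 stops raised (brighter).
Net: −1 1/3 −1 1/3 +3 = +1/3 stops.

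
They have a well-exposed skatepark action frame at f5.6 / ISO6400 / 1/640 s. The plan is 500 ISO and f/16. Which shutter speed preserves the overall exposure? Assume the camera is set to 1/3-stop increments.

1/6s

ISO: 6400 → 5000 → 4000 → 3200 → 2500 → 2000 → 1600 → 1250 → 1000 → 800 → 640 → 500 — 3 2/3 stops dropped (darker).
Aperture: f/5.6 → f/6.3 → f/7.1 → f/8 → f/9 → f/10 → f/11 → f/13 → f/14 → f/16 — 3 stops stopped down (darker).
Net change so far: 6 2/3 stops darker. Offset with the shutter speed: 1/640 → 1/500 → 1/400 → 1/320 → 1/250 → 1/200 → 1/160 → 1/125 → 1/100 → 1/80 → 1/60 → 1/50 → 1/40 → 1/30 → 1/25 → 1/20 → 1/15 → 1/13 → 1/10 → 1/8 → 1/6.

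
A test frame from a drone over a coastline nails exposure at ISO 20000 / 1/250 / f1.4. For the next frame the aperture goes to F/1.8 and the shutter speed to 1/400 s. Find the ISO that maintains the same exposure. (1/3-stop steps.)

ISO 51200

Aperture: f/1.4 → f/1.6 → f/1.8 — 2/3 stop narrower (darker).
Shutter speed: 1/250 → 1/320 → 1/400 — 2/3 stop shorter (darker).
Net change so far: 1 1/3 stops darker. Offset with the ISO: 20000 → 25600 → 32000 → 40000 → 51200.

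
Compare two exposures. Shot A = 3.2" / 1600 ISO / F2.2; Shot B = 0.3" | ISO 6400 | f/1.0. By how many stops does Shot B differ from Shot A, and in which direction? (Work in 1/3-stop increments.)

1 stop brighter

Aperture: f/2.2 → f/2 → f/1.8 → f/1.6 → f/1.4 → f/1.2 → f/1.1 → f/1.0 — 2 1/3 stops larger aperture (brighter).
Shutter speed: 3.2 → 2.5 → 2 → 1.6 → 1.3 → 1 → 0.8 → 0.6 → 0.5 → 0.4 → 0.3 — 3 1/3 stops faster (darker).
ISO: 1600 → 2000 → 2500 → 3200 → 4000 → 5000 → 6400 — 2 stops raised (brighter).
Net: +2 1/3 −3 1/3 +2 = +1 stop.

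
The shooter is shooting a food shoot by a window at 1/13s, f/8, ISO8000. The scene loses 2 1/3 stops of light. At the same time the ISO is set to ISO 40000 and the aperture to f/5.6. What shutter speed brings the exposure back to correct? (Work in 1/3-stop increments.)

1/25s

Scene light: 2 1/3 stops darker.
ISO: 8000 → 10000 → 12800 → 16000 → 20000 → 25600 → 32000 → 40000 — 2 1/3 stops raised (brighter).
Aperture: f/8 → f/7.1 → f/6.3 → f/5.6 — 1 stop opened up (brighter).
Net so far: 1 stop brighter. Shutter speed: 1/13 → 1/15 → 1/20 → 1/25.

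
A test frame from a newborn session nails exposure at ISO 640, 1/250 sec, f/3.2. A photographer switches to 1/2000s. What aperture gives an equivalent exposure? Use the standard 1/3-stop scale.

Shutter speed: 1/250 → 1/320 → 1/400 → 1/500 → 1/640 → 1/800 → 1/1000 → 1/1250 → 1/1600 → 1/2000 — 3 stops shorter (darker).
Need 3 stops brighter from the aperture: f/3.2 → f/2.8 → f/2.5 → f/2.2 → f/2 → f/1.8 → f/1.6 → f/1.4 → f/1.2 → f/1.1.

f/1.1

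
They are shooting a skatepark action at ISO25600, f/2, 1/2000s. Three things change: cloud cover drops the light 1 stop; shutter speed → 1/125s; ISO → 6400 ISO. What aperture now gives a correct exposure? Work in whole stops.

f/2.8

Scene light: 1 stop darker.
Shutter speed: 1/2000 → 1/1000 → 1/500 → 1/250 → 1/125 — 4 stops slower (brighter).
ISO: 25600 → 12800 → 6400 — 2 stops dropped (darker).
Net so far: 1 stop brighter. Aperture: f/2 → f/2.8.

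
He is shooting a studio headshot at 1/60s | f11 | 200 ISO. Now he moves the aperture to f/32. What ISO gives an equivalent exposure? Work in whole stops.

ISO 1600

Aperture: f/11 → f/16 → f/22 → f/32 — 3 stops narrower (darker).
Need 3 stops brighter from the ISO: 200 → 400 → 800 → 1600.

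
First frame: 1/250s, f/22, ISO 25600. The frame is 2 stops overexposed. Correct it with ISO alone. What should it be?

ISO 6400

Overexposed by 2 stops → need 2 stops darker.
ISO: 25600 → 12800 → 6400.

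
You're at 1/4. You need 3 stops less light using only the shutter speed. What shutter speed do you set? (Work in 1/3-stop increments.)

Shutter speed: 1/4 → 1/5 → 1/6 → 1/8 → 1/10 → 1/13 → 1/15 → 1/20 → 1/25 → 1/30 — 3 stops faster (darker).

1/30s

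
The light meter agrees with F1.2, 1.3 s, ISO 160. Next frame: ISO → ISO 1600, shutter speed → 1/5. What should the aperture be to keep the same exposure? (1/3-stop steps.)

ISO: 160 → 200 → 250 → 320 → 400 → 500 → 640 → 800 → 1000 → 1250 → 1600 — 3 1/3 stops raised (brighter).
Shutter speed: 1.3 → 1 → 0.8 → 0.6 → 0.5 → 0.4 → 0.3 → 1/4 → 1/5 — 2 2/3 stops shorter (darker).
Net change so far: 2/3 stop brighter. Offset with the aperture: f/1.2 → f/1.4 → f/1.6.

f/1.6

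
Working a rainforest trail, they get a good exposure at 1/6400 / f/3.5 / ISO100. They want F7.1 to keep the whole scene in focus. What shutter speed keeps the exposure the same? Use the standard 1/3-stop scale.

1/1600s

Aperture: f/3.5 → f/4 → f/4.5 → f/5 → f/5.6 → f/6.3 → f/7.1 — 2 stops stopped down (darker).
Need 2 stops brighter from the shutter speed: 1/6400 → 1/5000 → 1/4000 → 1/3200 → 1/2500 → 1/2000 → 1/1600.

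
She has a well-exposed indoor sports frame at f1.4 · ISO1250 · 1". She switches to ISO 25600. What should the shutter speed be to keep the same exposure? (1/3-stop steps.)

1/20s

ISO: 1250 → 1600 → 2000 → 2500 → 3200 → 4000 → 5000 → 6400 → 8000 → 10000 → 12800 → 16000 → 20000 → 25600 — 4 1/3 stops raised (brighter).
Need 4 1/3 stops darker from the shutter speed: 1 → 0.8 → 0.6 → 0.5 → 0.4 → 0.3 → 1/4 → 1/5 → 1/6 → 1/8 → 1/10 → 1/13 → 1/15 → 1/20.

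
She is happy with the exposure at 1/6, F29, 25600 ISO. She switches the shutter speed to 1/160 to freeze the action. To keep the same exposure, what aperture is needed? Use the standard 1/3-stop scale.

Shutter speed: 1/6 → 1/8 → 1/10 → 1/13 → 1/15 → 1/20 → 1/25 → 1/30 → 1/40 → 1/50 → 1/60 → 1/80 → 1/100 → 1/125 → 1/160 — 4 2/3 stops shorter (darker).
Need 4 2/3 stops brighter from the aperture: f/29 → f/25 → f/22 → f/20 → f/18 → f/16 → f/14 → f/13 → f/11 → f/10 → f/9 → f/8 → f/7.1 → f/6.3 → f/5.6.

f/5.6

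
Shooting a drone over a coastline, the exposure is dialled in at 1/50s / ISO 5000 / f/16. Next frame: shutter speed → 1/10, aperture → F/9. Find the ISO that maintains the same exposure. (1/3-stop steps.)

Shutter speed: 1/50 → 1/40 → 1/30 → 1/25 → 1/20 → 1/15 → 1/13 → 1/10 — 2 1/3 stops slower (brighter).
Aperture: f/16 → f/14 → f/13 → f/11 → f/10 → f/9 — 1 2/3 stops wider (brighter).
Net change so far: 4 stops brighter. Offset with the ISO: 5000 → 4000 → 3200 → 2500 → 2000 → 1600 → 1250 → 1000 → 800 → 640 → 500 → 400 → 320.

ISO 320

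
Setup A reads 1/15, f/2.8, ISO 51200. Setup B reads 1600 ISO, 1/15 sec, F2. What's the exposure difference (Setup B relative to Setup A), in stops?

Aperture: f/2.8 → f/2 — 1 stop larger aperture (brighter).
Shutter speed: unchanged.
ISO: 51200 → 25600 → 12800 → 6400 → 3200 → 1600 — 5 stops lower (darker).
Net: +1 −5 = −4 stops.

4 stops darker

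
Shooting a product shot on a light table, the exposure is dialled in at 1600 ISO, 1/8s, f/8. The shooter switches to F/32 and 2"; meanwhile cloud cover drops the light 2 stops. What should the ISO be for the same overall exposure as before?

Scene light: 2 stops darker.
Aperture: f/8 → f/11 → f/16 → f/22 → f/32 — 4 stops narrower (darker).
Shutter speed: 1/8 → 1/4 → 1/2 → 1 → 2 — 4 stops longer (brighter).
Net so far: 2 stops darker. ISO: 1600 → 3200 → 6400.

ISO 6400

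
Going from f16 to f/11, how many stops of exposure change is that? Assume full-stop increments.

f/16 → f/11 — count the steps: 1 stop.

1 stop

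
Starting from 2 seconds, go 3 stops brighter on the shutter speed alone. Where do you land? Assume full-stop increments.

Shutter speed: 2 → 4 → 8 → 15 — 3 stops slower (brighter).

15 s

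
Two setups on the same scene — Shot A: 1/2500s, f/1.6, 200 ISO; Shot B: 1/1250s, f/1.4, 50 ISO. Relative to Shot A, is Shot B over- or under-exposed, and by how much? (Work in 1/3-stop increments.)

2/3 stop darker

Aperture: f/1.6 → f/1.4 — 1/3 stop larger aperture (brighter).
Shutter speed: 1/2500 → 1/2000 → 1/1600 → 1/1250 — 1 stop longer (brighter).
ISO: 200 → 160 → 125 → 100 → 80 → 64 → 50 — 2 stops dropped (darker).
Net: +1/3 +1 −2 = −2/3 stops.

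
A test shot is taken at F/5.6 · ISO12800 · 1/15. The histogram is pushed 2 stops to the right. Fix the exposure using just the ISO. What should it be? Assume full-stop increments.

Overexposed by 2 stops → need 2 stops darker.
ISO: 12800 → 6400 → 3200.

ISO 3200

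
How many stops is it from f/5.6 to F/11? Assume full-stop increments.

2 stops

f/5.6 → f/8 → f/11 — count the steps: 2 stops.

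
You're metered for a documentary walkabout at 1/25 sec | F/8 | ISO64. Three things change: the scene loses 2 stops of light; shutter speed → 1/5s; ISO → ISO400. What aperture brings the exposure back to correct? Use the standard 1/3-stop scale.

f/22

Scene light: 2 stops darker.
Shutter speed: 1/25 → 1/20 → 1/15 → 1/13 → 1/10 → 1/8 → 1/6 → 1/5 — 2 1/3 stops slower (brighter).
ISO: 64 → 80 → 100 → 125 → 160 → 200 → 250 → 320 → 400 — 2 2/3 stops higher (brighter).
Net so far: 3 stops brighter. Aperture: f/8 → f/9 → f/10 → f/11 → f/13 → f/14 → f/16 → f/18 → f/20 → f/22.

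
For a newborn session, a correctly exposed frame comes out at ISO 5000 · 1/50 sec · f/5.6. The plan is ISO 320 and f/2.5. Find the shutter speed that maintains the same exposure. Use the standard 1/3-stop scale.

1/15s

ISO: 5000 → 4000 → 3200 → 2500 → 2000 → 1600 → 1250 → 1000 → 800 → 640 → 500 → 400 → 320 — 4 stops lower (darker).
Aperture: f/5.6 → f/5 → f/4.5 → f/4 → f/3.5 → f/3.2 → f/2.8 → f/2.5 — 2 1/3 stops opened up (brighter).
Net change so far: 1 2/3 stops darker. Offset with the shutter speed: 1/50 → 1/40 → 1/30 → 1/25 → 1/20 → 1/15.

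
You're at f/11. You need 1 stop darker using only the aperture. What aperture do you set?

f/16

Aperture: f/11 → f/16 — 1 stop stopped down (darker).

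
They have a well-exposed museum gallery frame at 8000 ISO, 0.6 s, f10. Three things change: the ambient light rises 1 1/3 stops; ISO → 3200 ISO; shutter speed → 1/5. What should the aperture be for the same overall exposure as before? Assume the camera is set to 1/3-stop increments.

Scene light: 1 1/3 stops brighter.
ISO: 8000 → 6400 → 5000 → 4000 → 3200 — 1 1/3 stops dropped (darker).
Shutter speed: 0.6 → 0.5 → 0.4 → 0.3 → 1/4 → 1/5 — 1 2/3 stops shorter (darker).
Net so far: 1 2/3 stops darker. Aperture: f/10 → f/9 → f/8 → f/7.1 → f/6.3 → f/5.6.

f/5.6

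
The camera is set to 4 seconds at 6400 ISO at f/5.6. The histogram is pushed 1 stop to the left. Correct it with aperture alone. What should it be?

Underexposed by 1 stop → need 1 stop brighter.
Aperture: f/5.6 → f/4.

f/4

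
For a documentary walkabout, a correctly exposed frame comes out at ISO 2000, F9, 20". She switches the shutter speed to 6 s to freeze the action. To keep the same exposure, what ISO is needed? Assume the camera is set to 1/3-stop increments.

ISO 6400

Shutter speed: 20 → 15 → 13 → 10 → 8 → 6 — 1 2/3 stops shorter (darker).
Need 1 2/3 stops brighter from the ISO: 2000 → 2500 → 3200 → 4000 → 5000 → 6400.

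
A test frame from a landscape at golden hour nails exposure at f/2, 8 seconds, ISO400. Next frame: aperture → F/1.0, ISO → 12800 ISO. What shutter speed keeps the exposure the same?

1/15s

Aperture: f/2 → f/1.4 → f/1.0 — 2 stops wider (brighter).
ISO: 400 → 800 → 1600 → 3200 → 6400 → 12800 — 5 stops raised (brighter).
Net change so far: 7 stops brighter. Offset with the shutter speed: 8 → 4 → 2 → 1 → 1/2 → 1/4 → 1/8 → 1/15.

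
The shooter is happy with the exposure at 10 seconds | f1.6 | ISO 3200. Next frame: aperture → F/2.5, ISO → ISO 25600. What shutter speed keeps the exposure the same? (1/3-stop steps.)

Aperture: f/1.6 → f/1.8 → f/2 → f/2.2 → f/2.5 — 1 1/3 stops stopped down (darker).
ISO: 3200 → 4000 → 5000 → 6400 → 8000 → 10000 → 12800 → 16000 → 20000 → 25600 — 3 stops higher (brighter).
Net change so far: 1 2/3 stops brighter. Offset with the shutter speed: 10 → 8 → 6 → 5 → 4 → 3.2.

3.2 s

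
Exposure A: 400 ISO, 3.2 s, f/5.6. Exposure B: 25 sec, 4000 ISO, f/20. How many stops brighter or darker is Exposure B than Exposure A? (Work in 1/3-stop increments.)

Aperture: f/5.6 → f/6.3 → f/7.1 → f/8 → f/9 → f/10 → f/11 → f/13 → f/14 → f/16 → f/18 → f/20 — 3 2/3 stops narrower (darker).
Shutter speed: 3.2 → 4 → 5 → 6 → 8 → 10 → 13 → 15 → 20 → 25 — 3 stops slower (brighter).
ISO: 400 → 500 → 640 → 800 → 1000 → 1250 → 1600 → 2000 → 2500 → 3200 → 4000 — 3 1/3 stops higher (brighter).
Net: −3 2/3 +3 +3 1/3 = +2 2/3 stops.

2 2/3 stops brighter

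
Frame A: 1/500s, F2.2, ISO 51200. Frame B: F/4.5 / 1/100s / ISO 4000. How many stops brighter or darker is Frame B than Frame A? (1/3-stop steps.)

3 1/3 stops darker

Aperture: f/2.2 → f/2.5 → f/2.8 → f/3.2 → f/3.5 → f/4 → f/4.5 — 2 stops narrower (darker).
Shutter speed: 1/500 → 1/400 → 1/320 → 1/250 → 1/200 → 1/160 → 1/125 → 1/100 — 2 1/3 stops longer (brighter).
ISO: 51200 → 40000 → 32000 → 25600 → 20000 → 16000 → 12800 → 10000 → 8000 → 6400 → 5000 → 4000 — 3 2/3 stops lower (darker).
Net: −2 +2 1/3 −3 2/3 = −3 1/3 stops.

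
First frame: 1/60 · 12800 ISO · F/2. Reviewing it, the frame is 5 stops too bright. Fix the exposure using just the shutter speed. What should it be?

Overexposed by 5 stops → need 5 stops darker.
Shutter speed: 1/60 → 1/125 → 1/250 → 1/500 → 1/1000 → 1/2000.

1/2000s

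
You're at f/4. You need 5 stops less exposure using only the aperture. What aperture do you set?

f/22

Aperture: f/4 → f/5.6 → f/8 → f/11 → f/16 → f/22 — 5 stops stopped down (darker).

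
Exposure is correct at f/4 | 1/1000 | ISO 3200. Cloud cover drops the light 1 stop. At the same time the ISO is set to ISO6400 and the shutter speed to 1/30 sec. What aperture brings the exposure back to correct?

Scene light: 1 stop darker.
ISO: 3200 → 6400 — 1 stop higher (brighter).
Shutter speed: 1/1000 → 1/500 → 1/250 → 1/125 → 1/60 → 1/30 — 5 stops longer (brighter).
Net so far: 5 stops brighter. Aperture: f/4 → f/5.6 → f/8 → f/11 → f/16 → f/22.

f/22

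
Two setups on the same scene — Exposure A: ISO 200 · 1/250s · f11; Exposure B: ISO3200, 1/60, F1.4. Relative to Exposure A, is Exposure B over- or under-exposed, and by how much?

12 stops brighter

Aperture: f/11 → f/8 → f/5.6 → f/4 → f/2.8 → f/2 → f/1.4 — 6 stops opened up (brighter).
Shutter speed: 1/250 → 1/125 → 1/60 — 2 stops slower (brighter).
ISO: 200 → 400 → 800 → 1600 → 3200 — 4 stops higher (brighter).
Net: +6 +2 +4 = +12 stops.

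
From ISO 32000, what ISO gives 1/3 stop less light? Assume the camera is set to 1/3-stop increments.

ISO: 32000 → 25600 — 1/3 stop lower (darker).

ISO 25600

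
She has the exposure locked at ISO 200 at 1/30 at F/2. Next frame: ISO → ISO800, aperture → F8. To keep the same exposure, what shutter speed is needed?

1/8s

ISO: 200 → 400 → 800 — 2 stops higher (brighter).
Aperture: f/2 → f/2.8 → f/4 → f/5.6 → f/8 — 4 stops stopped down (darker).
Net change so far: 2 stops darker. Offset with the shutter speed: 1/30 → 1/15 → 1/8.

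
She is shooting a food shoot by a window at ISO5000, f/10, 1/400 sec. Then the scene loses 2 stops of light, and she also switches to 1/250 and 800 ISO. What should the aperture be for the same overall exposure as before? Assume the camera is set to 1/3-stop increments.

Scene light: 2 stops darker.
Shutter speed: 1/400 → 1/320 → 1/250 — 2/3 stop longer (brighter).
ISO: 5000 → 4000 → 3200 → 2500 → 2000 → 1600 → 1250 → 1000 → 800 — 2 2/3 stops dropped (darker).
Net so far: 4 stops darker. Aperture: f/10 → f/9 → f/8 → f/7.1 → f/6.3 → f/5.6 → f/5 → f/4.5 → f/4 → f/3.5 → f/3.2 → f/2.8 → f/2.5.

f/2.5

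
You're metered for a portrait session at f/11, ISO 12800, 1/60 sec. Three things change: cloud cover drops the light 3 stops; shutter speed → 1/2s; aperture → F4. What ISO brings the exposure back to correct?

Scene light: 3 stops darker.
Shutter speed: 1/60 → 1/30 → 1/15 → 1/8 → 1/4 → 1/2 — 5 stops slower (brighter).
Aperture: f/11 → f/8 → f/5.6 → f/4 — 3 stops opened up (brighter).
Net so far: 5 stops brighter. ISO: 12800 → 6400 → 3200 → 1600 → 800 → 400.

ISO 400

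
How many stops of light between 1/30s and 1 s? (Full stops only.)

5 stops

1/30 → 1/15 → 1/8 → 1/4 → 1/2 → 1 — count the steps: 5 stops.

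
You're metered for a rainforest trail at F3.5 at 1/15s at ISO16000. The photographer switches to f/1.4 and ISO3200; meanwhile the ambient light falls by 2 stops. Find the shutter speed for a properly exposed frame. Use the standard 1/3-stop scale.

1/5s

Scene light: 2 stops darker.
Aperture: f/3.5 → f/3.2 → f/2.8 → f/2.5 → f/2.2 → f/2 → f/1.8 → f/1.6 → f/1.4 — 2 2/3 stops opened up (brighter).
ISO: 16000 → 12800 → 10000 → 8000 → 6400 → 5000 → 4000 → 3200 — 2 1/3 stops dropped (darker).
Net so far: 1 2/3 stops darker. Shutter speed: 1/15 → 1/13 → 1/10 → 1/8 → 1/6 → 1/5.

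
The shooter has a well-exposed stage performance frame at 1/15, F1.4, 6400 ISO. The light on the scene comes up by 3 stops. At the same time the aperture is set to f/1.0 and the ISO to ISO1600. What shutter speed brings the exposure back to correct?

1/60s

Scene light: 3 stops brighter.
Aperture: f/1.4 → f/1.0 — 1 stop wider (brighter).
ISO: 6400 → 3200 → 1600 — 2 stops dropped (darker).
Net so far: 2 stops brighter. Shutter speed: 1/15 → 1/30 → 1/60.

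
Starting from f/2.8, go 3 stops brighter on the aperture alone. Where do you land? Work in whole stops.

Aperture: f/2.8 → f/2 → f/1.4 → f/1.0 — 3 stops wider (brighter).

f/1.0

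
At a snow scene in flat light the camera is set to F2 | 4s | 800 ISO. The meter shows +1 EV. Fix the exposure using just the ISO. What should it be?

Overexposed by 1 stop → need 1 stop darker.
ISO: 800 → 400.

ISO 400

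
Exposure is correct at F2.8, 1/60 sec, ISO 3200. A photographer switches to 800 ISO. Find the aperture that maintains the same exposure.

ISO: 3200 → 1600 → 800 — 2 stops dropped (darker).
Need 2 stops brighter from the aperture: f/2.8 → f/2 → f/1.4.

f/1.4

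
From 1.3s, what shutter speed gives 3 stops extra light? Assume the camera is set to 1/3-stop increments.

10 s

Shutter speed: 1.3 → 1.6 → 2 → 2.5 → 3.2 → 4 → 5 → 6 → 8 → 10 — 3 stops longer (brighter).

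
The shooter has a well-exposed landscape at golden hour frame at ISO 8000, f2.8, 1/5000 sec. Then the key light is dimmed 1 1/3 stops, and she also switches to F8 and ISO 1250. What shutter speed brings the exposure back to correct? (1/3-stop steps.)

Scene light: 1 1/3 stops darker.
Aperture: f/2.8 → f/3.2 → f/3.5 → f/4 → f/4.5 → f/5 → f/5.6 → f/6.3 → f/7.1 → f/8 — 3 stops narrower (darker).
ISO: 8000 → 6400 → 5000 → 4000 → 3200 → 2500 → 2000 → 1600 → 1250 — 2 2/3 stops dropped (darker).
Net so far: 7 stops darker. Shutter speed: 1/5000 → 1/4000 → 1/3200 → 1/2500 → 1/2000 → 1/1600 → 1/1250 → 1/1000 → 1/800 → 1/640 → 1/500 → 1/400 → 1/320 → 1/250 → 1/200 → 1/160 → 1/125 → 1/100 → 1/80 → 1/60 → 1/50 → 1/40.

1/40s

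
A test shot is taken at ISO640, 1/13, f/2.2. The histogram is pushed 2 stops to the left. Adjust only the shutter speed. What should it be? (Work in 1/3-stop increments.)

0.3 s

Underexposed by 2 stops → need 2 stops brighter.
Shutter speed: 1/13 → 1/10 → 1/8 → 1/6 → 1/5 → 1/4 → 0.3.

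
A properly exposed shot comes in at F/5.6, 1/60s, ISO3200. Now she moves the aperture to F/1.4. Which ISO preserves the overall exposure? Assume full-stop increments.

Aperture: f/5.6 → f/4 → f/2.8 → f/2 → f/1.4 — 4 stops wider (brighter).
Need 4 stops darker from the ISO: 3200 → 1600 → 800 → 400 → 200.

ISO 200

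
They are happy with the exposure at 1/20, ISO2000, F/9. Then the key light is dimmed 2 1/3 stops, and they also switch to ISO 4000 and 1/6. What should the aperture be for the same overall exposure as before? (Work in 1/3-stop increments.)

f/10

Scene light: 2 1/3 stops darker.
ISO: 2000 → 2500 → 3200 → 4000 — 1 stop raised (brighter).
Shutter speed: 1/20 → 1/15 → 1/13 → 1/10 → 1/8 → 1/6 — 1 2/3 stops longer (brighter).
Net so far: 1/3 stop brighter. Aperture: f/9 → f/10.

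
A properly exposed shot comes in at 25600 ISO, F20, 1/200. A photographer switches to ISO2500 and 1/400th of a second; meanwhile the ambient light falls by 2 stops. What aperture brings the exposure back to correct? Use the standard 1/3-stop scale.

f/2.2

Scene light: 2 stops darker.
ISO: 25600 → 20000 → 16000 → 12800 → 10000 → 8000 → 6400 → 5000 → 4000 → 3200 → 2500 — 3 1/3 stops dropped (darker).
Shutter speed: 1/200 → 1/250 → 1/320 → 1/400 — 1 stop shorter (darker).
Net so far: 6 1/3 stops darker. Aperture: f/20 → f/18 → f/16 → f/14 → f/13 → f/11 → f/10 → f/9 → f/8 → f/7.1 → f/6.3 → f/5.6 → f/5 → f/4.5 → f/4 → f/3.5 → f/3.2 → f/2.8 → f/2.5 → f/2.2.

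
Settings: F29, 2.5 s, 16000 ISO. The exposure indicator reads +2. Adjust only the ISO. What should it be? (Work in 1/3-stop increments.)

ISO 4000

Overexposed by 2 stops → need 2 stops darker.
ISO: 16000 → 12800 → 10000 → 8000 → 6400 → 5000 → 4000.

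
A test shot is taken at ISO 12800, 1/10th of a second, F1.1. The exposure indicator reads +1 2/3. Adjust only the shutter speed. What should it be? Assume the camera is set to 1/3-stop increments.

Overexposed by 1 2/3 stops → need 1 2/3 stops darker.
Shutter speed: 1/10 → 1/13 → 1/15 → 1/20 → 1/25 → 1/30.

1/30s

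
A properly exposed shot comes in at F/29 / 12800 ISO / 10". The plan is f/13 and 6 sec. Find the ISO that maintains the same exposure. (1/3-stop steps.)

ISO 4000

Aperture: f/29 → f/25 → f/22 → f/20 → f/18 → f/16 → f/14 → f/13 — 2 1/3 stops wider (brighter).
Shutter speed: 10 → 8 → 6 — 2/3 stop faster (darker).
Net change so far: 1 2/3 stops brighter. Offset with the ISO: 12800 → 10000 → 8000 → 6400 → 5000 → 4000.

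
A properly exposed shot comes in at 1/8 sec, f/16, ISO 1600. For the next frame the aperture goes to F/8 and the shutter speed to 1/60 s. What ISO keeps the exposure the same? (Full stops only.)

ISO 3200

Aperture: f/16 → f/11 → f/8 — 2 stops larger aperture (brighter).
Shutter speed: 1/8 → 1/15 → 1/30 → 1/60 — 3 stops faster (darker).
Net change so far: 1 stop darker. Offset with the ISO: 1600 → 3200.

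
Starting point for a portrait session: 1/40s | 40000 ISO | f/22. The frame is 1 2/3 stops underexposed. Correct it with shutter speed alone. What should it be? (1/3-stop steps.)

Underexposed by 1 2/3 stops → need 1 2/3 stops brighter.
Shutter speed: 1/40 → 1/30 → 1/25 → 1/20 → 1/15 → 1/13.

1/13s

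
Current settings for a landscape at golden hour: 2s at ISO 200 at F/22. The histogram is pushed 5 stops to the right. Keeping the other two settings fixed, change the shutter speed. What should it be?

1/15s

Overexposed by 5 stops → need 5 stops darker.
Shutter speed: 2 → 1 → 1/2 → 1/4 → 1/8 → 1/15.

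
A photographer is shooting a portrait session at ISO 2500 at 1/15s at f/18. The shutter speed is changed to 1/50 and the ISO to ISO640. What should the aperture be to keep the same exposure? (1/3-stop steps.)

f/5

Shutter speed: 1/15 → 1/20 → 1/25 → 1/30 → 1/40 → 1/50 — 1 2/3 stops faster (darker).
ISO: 2500 → 2000 → 1600 → 1250 → 1000 → 800 → 640 — 2 stops lower (darker).
Net change so far: 3 2/3 stops darker. Offset with the aperture: f/18 → f/16 → f/14 → f/13 → f/11 → f/10 → f/9 → f/8 → f/7.1 → f/6.3 → f/5.6 → f/5.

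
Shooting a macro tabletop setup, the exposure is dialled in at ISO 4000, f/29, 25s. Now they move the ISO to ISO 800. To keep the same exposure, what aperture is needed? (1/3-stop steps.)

ISO: 4000 → 3200 → 2500 → 2000 → 1600 → 1250 → 1000 → 800 — 2 1/3 stops lower (darker).
Need 2 1/3 stops brighter from the aperture: f/29 → f/25 → f/22 → f/20 → f/18 → f/16 → f/14 → f/13.

f/13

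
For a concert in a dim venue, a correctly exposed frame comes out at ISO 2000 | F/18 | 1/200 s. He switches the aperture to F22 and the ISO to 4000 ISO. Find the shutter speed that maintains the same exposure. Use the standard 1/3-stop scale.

1/250s

Aperture: f/18 → f/20 → f/22 — 2/3 stop stopped down (darker).
ISO: 2000 → 2500 → 3200 → 4000 — 1 stop raised (brighter).
Net change so far: 1/3 stop brighter. Offset with the shutter speed: 1/200 → 1/250.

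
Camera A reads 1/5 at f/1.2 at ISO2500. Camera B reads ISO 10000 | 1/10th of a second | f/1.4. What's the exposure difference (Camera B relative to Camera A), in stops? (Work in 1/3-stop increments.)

Aperture: f/1.2 → f/1.4 — 1/3 stop stopped down (darker).
Shutter speed: 1/5 → 1/6 → 1/8 → 1/10 — 1 stop faster (darker).
ISO: 2500 → 3200 → 4000 → 5000 → 6400 → 8000 → 10000 — 2 stops raised (brighter).
Net: −1/3 −1 +2 = +2/3 stops.

2/3 stop brighter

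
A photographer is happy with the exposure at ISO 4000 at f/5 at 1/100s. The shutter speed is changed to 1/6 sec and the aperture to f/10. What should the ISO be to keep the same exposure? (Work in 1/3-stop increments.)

Shutter speed: 1/100 → 1/80 → 1/60 → 1/50 → 1/40 → 1/30 → 1/25 → 1/20 → 1/15 → 1/13 → 1/10 → 1/8 → 1/6 — 4 stops slower (brighter).
Aperture: f/5 → f/5.6 → f/6.3 → f/7.1 → f/8 → f/9 → f/10 — 2 stops stopped down (darker).
Net change so far: 2 stops brighter. Offset with the ISO: 4000 → 3200 → 2500 → 2000 → 1600 → 1250 → 1000.

ISO 1000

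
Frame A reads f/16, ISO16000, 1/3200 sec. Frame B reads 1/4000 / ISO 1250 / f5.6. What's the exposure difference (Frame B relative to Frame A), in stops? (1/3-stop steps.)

Aperture: f/16 → f/14 → f/13 → f/11 → f/10 → f/9 → f/8 → f/7.1 → f/6.3 → f/5.6 — 3 stops wider (brighter).
Shutter speed: 1/3200 → 1/4000 — 1/3 stop shorter (darker).
ISO: 16000 → 12800 → 10000 → 8000 → 6400 → 5000 → 4000 → 3200 → 2500 → 2000 → 1600 → 1250 — 3 2/3 stops lower (darker).
Net: +3 −1/3 −3 2/3 = −1 stop.

1 stop darker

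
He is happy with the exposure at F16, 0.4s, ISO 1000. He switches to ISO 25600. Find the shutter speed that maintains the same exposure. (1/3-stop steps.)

ISO: 1000 → 1250 → 1600 → 2000 → 2500 → 3200 → 4000 → 5000 → 6400 → 8000 → 10000 → 12800 → 16000 → 20000 → 25600 — 4 2/3 stops raised (brighter).
Need 4 2/3 stops darker from the shutter speed: 0.4 → 0.3 → 1/4 → 1/5 → 1/6 → 1/8 → 1/10 → 1/13 → 1/15 → 1/20 → 1/25 → 1/30 → 1/40 → 1/50 → 1/60.

1/60s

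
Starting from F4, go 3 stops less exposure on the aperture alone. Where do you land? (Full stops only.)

f/11

Aperture: f/4 → f/5.6 → f/8 → f/11 — 3 stops narrower (darker).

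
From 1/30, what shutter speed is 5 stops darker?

1/1000s

Shutter speed: 1/30 → 1/60 → 1/125 → 1/250 → 1/500 → 1/1000 — 5 stops shorter (darker).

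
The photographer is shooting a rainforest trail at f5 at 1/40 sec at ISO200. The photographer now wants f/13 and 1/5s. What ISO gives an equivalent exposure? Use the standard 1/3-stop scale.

Aperture: f/5 → f/5.6 → f/6.3 → f/7.1 → f/8 → f/9 → f/10 → f/11 → f/13 — 2 2/3 stops stopped down (darker).
Shutter speed: 1/40 → 1/30 → 1/25 → 1/20 → 1/15 → 1/13 → 1/10 → 1/8 → 1/6 → 1/5 — 3 stops slower (brighter).
Net change so far: 1/3 stop brighter. Offset with the ISO: 200 → 160.

ISO 160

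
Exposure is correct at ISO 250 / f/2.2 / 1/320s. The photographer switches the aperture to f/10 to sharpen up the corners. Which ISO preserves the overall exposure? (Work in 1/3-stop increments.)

ISO 5000

Aperture: f/2.2 → f/2.5 → f/2.8 → f/3.2 → f/3.5 → f/4 → f/4.5 → f/5 → f/5.6 → f/6.3 → f/7.1 → f/8 → f/9 → f/10 — 4 1/3 stops stopped down (darker).
Need 4 1/3 stops brighter from the ISO: 250 → 320 → 400 → 500 → 640 → 800 → 1000 → 1250 → 1600 → 2000 → 2500 → 3200 → 4000 → 5000.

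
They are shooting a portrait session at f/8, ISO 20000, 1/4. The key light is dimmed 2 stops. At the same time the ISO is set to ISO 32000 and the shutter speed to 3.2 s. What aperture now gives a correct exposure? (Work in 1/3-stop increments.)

f/18

Scene light: 2 stops darker.
ISO: 20000 → 25600 → 32000 — 2/3 stop raised (brighter).
Shutter speed: 1/4 → 0.3 → 0.4 → 0.5 → 0.6 → 0.8 → 1 → 1.3 → 1.6 → 2 → 2.5 → 3.2 — 3 2/3 stops longer (brighter).
Net so far: 2 1/3 stops brighter. Aperture: f/8 → f/9 → f/10 → f/11 → f/13 → f/14 → f/16 → f/18.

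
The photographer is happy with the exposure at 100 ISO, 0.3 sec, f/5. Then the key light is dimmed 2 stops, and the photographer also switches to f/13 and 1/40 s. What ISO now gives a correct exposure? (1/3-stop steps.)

ISO 32000

Scene light: 2 stops darker.
Aperture: f/5 → f/5.6 → f/6.3 → f/7.1 → f/8 → f/9 → f/10 → f/11 → f/13 — 2 2/3 stops narrower (darker).
Shutter speed: 0.3 → 1/4 → 1/5 → 1/6 → 1/8 → 1/10 → 1/13 → 1/15 → 1/20 → 1/25 → 1/30 → 1/40 — 3 2/3 stops faster (darker).
Net so far: 8 1/3 stops darker. ISO: 100 → 125 → 160 → 200 → 250 → 320 → 400 → 500 → 640 → 800 → 1000 → 1250 → 1600 → 2000 → 2500 → 3200 → 4000 → 5000 → 6400 → 8000 → 10000 → 12800 → 16000 → 20000 → 25600 → 32000.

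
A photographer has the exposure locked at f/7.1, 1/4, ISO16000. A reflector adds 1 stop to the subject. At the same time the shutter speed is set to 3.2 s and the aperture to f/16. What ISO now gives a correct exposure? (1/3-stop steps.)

Scene light: 1 stop brighter.
Shutter speed: 1/4 → 0.3 → 0.4 → 0.5 → 0.6 → 0.8 → 1 → 1.3 → 1.6 → 2 → 2.5 → 3.2 — 3 2/3 stops longer (brighter).
Aperture: f/7.1 → f/8 → f/9 → f/10 → f/11 → f/13 → f/14 → f/16 — 2 1/3 stops stopped down (darker).
Net so far: 2 1/3 stops brighter. ISO: 16000 → 12800 → 10000 → 8000 → 6400 → 5000 → 4000 → 3200.

ISO 3200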